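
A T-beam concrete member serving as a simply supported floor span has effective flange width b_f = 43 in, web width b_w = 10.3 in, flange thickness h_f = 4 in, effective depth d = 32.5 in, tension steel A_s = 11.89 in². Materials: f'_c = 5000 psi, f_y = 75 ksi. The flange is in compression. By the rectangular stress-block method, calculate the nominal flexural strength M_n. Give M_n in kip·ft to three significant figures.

Tension: T = A_s f_y = 11.89 × 75 = 891.75 kips.
Try a within the flange: a = T/(0.85 f'_c b_f) = 891.75/(0.85 × 5 × 43) = 4.880 in.
a = 4.880 > h_f = 4 in: the block extends into the web. Split into flange-overhang and web parts.
C_f = 0.85 f'_c (b_f − b_w) h_f = 0.85 × 5 × (43 − 10.3) × 4 = 555.9 kips.
Remaining web compression depth: a_w = (T − C_f)/(0.85 f'_c b_w) = (891.75 − 555.9)/(0.85 × 5 × 10.3) = 7.672 in.
M_n = C_f(d − h_f/2) + (T − C_f)(d − a_w/2) = 555.9 × (32.5 − 2) + 335.85 × (32.5 − 3.836) = 16955.0 + 9626.8 = 26581.8 kip·in.
M_n = 26581.8/12 = 2215.15 kip·ft.

M_n ≈ 2220 kip·ft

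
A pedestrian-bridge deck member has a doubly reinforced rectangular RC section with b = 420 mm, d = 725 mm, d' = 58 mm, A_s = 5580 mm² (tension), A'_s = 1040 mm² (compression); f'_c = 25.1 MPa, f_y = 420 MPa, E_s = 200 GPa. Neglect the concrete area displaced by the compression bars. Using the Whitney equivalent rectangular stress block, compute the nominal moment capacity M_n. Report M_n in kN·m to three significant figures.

M_n ≈ 1470 kN·m

Assume both tension and compression steel yield.
Net tension couple steel: A_s − A'_s = 4540 mm².
a = (A_s − A'_s) f_y / (0.85 f'_c b) = 1906800/(0.85 × 25.1 × 420) = 212.80 mm.
c = a/β₁ = 212.80/0.85 = 250.35 mm; ε'_s = 0.003(c − d')/c = 0.0023 ≥ f_y/E_s = 0.0021, so compression steel does yield.
M_n = (A_s − A'_s) f_y (d − a/2) + A'_s f_y (d − d') = [1906800 × (725 − 106.4) + 436800 × (725 − 58)] × 10⁻⁶ = 1179.55 + 291.35 = 1470.90 kN·m.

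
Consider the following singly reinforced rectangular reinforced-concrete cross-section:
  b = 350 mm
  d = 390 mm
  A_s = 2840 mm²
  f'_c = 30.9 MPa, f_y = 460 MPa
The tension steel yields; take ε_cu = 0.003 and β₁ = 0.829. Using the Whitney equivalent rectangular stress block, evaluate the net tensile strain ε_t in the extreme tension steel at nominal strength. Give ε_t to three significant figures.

ε_t ≈ 0.00383

a = A_s f_y/(0.85 f'_c b) = 142.11 mm.
β₁ = 0.829, so c = a/β₁ = 142.11/0.829 = 171.42 mm.
From the linear strain diagram with ε_cu = 0.003: ε_t = 0.003 (d − c)/c = 0.003 × (390 − 171.42)/171.42 = 0.00383.
ε_t < 0.004 — the section is over-reinforced for flexure under ACI limits.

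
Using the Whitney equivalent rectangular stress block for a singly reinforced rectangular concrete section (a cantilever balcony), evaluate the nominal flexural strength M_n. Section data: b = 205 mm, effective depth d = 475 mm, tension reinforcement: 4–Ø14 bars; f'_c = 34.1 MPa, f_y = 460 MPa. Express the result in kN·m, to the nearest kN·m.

M_n ≈ 128 kN·m

A_s = 4 × 154 = 616 mm².
T = A_s f_y = 616 × 460 = 283360 N = 283.36 kN.
From C = T: a = T/(0.85 f'_c b) = 283360/(0.85 × 34.1 × 205) = 47.69 mm.
M_n = T(d − a/2) = 283.36 kN × (475 − 23.845) mm = 127.84 kN·m.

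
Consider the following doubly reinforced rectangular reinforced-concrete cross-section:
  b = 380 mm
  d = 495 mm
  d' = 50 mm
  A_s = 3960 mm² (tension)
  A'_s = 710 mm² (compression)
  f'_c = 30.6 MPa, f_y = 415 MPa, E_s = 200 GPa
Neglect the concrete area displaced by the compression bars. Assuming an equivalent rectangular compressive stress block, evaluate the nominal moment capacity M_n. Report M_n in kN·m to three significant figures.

Assume both tension and compression steel yield.
Net tension couple steel: A_s − A'_s = 3250 mm².
a = (A_s − A'_s) f_y / (0.85 f'_c b) = 1348750/(0.85 × 30.6 × 380) = 136.46 mm.
c = a/β₁ = 136.46/0.831 = 164.21 mm; ε'_s = 0.003(c − d')/c = 0.0021 ≥ f_y/E_s = 0.0021, so compression steel does yield.
M_n = (A_s − A'_s) f_y (d − a/2) + A'_s f_y (d − d') = [1348750 × (495 − 68.23) + 294650 × (495 − 50)] × 10⁻⁶ = 575.61 + 131.12 = 706.73 kN·m.

M_n ≈ 707 kN·m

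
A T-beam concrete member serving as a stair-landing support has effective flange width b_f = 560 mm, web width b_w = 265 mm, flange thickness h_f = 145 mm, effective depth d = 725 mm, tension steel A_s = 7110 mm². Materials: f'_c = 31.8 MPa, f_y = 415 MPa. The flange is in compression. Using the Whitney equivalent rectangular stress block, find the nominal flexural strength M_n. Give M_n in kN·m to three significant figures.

M_n ≈ 1830 kN·m

Tension: T = A_s f_y = 7110 × 415 = 2950650 N.
Try a within the flange: a = T/(0.85 f'_c b_f) = 2950650/(0.85 × 31.8 × 560) = 194.93 mm.
a = 194.93 > h_f = 145 mm: the block extends into the web. Split into flange-overhang and web parts.
C_f = 0.85 f'_c (b_f − b_w) h_f = 0.85 × 31.8 × (560 − 265) × 145 = 1156208 N.
Remaining web compression depth: a_w = (T − C_f)/(0.85 f'_c b_w) = (2950650 − 1156208)/(0.85 × 31.8 × 265) = 250.52 mm.
M_n = C_f(d − h_f/2) + (T − C_f)(d − a_w/2) = 1156208 × (725 − 72.5) + 1794442 × (725 − 125.26) = 754.43 + 1076.20 = 1830.63 × 10⁶ N·mm.
M_n = 1830.63 kN·m.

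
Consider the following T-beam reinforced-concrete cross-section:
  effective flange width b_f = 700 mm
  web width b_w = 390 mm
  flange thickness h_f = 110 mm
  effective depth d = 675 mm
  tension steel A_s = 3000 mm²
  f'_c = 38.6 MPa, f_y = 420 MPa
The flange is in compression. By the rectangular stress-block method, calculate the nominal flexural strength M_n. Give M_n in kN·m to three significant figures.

Tension: T = A_s f_y = 3000 × 420 = 1260000 N.
Try a within the flange: a = T/(0.85 f'_c b_f) = 1260000/(0.85 × 38.6 × 700) = 54.86 mm.
Since a = 54.86 ≤ h_f = 110 mm, the stress block lies entirely in the flange; analyse as a rectangular beam of width b_f.
M_n = T(d − a/2) = 1260000 × (675 − 27.43) = 815.94 × 10⁶ N·mm.
M_n = 815.94 kN·m.

M_n ≈ 816 kN·m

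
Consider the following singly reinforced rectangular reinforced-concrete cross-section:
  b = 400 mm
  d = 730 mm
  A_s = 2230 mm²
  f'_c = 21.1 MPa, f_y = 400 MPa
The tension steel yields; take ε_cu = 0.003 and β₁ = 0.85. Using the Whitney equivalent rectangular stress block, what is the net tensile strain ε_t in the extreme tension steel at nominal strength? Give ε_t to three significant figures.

ε_t ≈ 0.0120

a = A_s f_y/(0.85 f'_c b) = 124.34 mm.
β₁ = 0.85, so c = a/β₁ = 124.34/0.85 = 146.28 mm.
From the linear strain diagram with ε_cu = 0.003: ε_t = 0.003 (d − c)/c = 0.003 × (730 − 146.28)/146.28 = 0.0120.
Since ε_t ≥ 0.005, the section is tension-controlled.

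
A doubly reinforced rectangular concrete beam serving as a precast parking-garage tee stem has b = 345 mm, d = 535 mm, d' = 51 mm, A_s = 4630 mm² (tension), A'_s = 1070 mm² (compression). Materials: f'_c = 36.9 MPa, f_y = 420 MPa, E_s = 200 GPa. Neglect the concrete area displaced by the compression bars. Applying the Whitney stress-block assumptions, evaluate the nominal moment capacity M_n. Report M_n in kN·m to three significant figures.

Assume both tension and compression steel yield.
Net tension couple steel: A_s − A'_s = 3560 mm².
a = (A_s − A'_s) f_y / (0.85 f'_c b) = 1495200/(0.85 × 36.9 × 345) = 138.18 mm.
c = a/β₁ = 138.18/0.786 = 175.80 mm; ε'_s = 0.003(c − d')/c = 0.0021 ≥ f_y/E_s = 0.0021, so compression steel does yield.
M_n = (A_s − A'_s) f_y (d − a/2) + A'_s f_y (d − d') = [1495200 × (535 − 69.09) + 449400 × (535 − 51)] × 10⁻⁶ = 696.63 + 217.51 = 914.14 kN·m.

M_n ≈ 914 kN·m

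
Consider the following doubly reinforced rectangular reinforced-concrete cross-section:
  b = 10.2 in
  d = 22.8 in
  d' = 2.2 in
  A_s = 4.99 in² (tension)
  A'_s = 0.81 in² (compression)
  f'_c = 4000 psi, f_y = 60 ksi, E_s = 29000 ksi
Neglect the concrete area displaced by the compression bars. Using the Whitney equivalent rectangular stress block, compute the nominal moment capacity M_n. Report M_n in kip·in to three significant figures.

M_n ≈ 5810 kip·in

Assume both steels yield.
a = (A_s − A'_s) f_y/(0.85 f'_c b) = (4.99 − 0.81) × 60/(0.85 × 4 × 10.2) = 7.232 in.
c = a/β₁ = 7.232/0.85 = 8.508 in; ε'_s = 0.003(c − d')/c = 0.0022 ≥ ε_y = 0.0021, so the compression steel yields.
M_n = (A_s − A'_s) f_y (d − a/2) + A'_s f_y (d − d') = 250.8 × (22.8 − 3.616) + 48.6 × (22.8 − 2.2) = 4811.3 + 1001.2 = 5812.5 kip·in.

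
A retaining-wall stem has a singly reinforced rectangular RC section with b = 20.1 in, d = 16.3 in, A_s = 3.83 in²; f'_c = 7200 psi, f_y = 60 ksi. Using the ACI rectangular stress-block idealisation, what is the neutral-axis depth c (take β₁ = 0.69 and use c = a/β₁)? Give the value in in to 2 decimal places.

T = A_s f_y = 3.83 × 60 = 229.8 kips.
a = T/(0.85 f'_c b) = 229.8/(0.85 × 7.2 × 20.1) = 1.8681 in.
With β₁ = 0.69, c = a/β₁ = 1.8681/0.69 = 2.71 in.

c ≈ 2.71 in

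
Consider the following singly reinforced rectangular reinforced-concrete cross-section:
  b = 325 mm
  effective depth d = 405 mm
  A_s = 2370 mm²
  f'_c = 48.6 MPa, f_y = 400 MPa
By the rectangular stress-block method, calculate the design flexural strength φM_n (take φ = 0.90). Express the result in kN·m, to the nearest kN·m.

T = A_s f_y = 2370 × 400 = 948000 N = 948 kN.
From C = T: a = T/(0.85 f'_c b) = 948000/(0.85 × 48.6 × 325) = 70.61 mm.
M_n = T(d − a/2) = 948 kN × (405 − 35.305) mm = 350.47 kN·m.
φM_n = 0.90 × 350.47 = 315.42 kN·m.

φM_n ≈ 315 kN·m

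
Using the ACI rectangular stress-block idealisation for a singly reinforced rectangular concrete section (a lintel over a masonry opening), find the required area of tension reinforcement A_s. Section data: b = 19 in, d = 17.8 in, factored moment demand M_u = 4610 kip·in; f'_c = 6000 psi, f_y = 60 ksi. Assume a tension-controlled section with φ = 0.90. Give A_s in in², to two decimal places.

A_s ≈ 5.28 in²

M_n = M_u/φ = 4610/0.90 = 5122.22 kip·in.
From M_n = 0.85 f'_c a b (d − a/2):
a = d − √(d² − 2M_n/(0.85 f'_c b)) = 17.8 − √(17.8² − 2 × 5122.22/(0.85 × 6 × 19)) = 3.270 in.
A_s = 0.85 f'_c a b / f_y = 0.85 × 6 × 3.270 × 19 / 60 = 5.281 in².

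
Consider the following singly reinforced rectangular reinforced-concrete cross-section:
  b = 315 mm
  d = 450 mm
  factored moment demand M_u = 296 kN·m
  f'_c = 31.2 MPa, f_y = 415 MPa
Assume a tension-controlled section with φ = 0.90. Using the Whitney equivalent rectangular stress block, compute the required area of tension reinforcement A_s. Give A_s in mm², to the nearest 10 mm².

A_s ≈ 1980 mm²

M_n = M_u/φ = 296/0.90 = 328.889 kN·m.
With M_n = 0.85 f'_c a b (d − a/2), solve the quadratic for a:
a = d − √(d² − 2M_n/(0.85 f'_c b)) = 450 − √(450² − 2 × 328.889×10⁶/(0.85 × 31.2 × 315)) = 98.20 mm.
A_s = 0.85 f'_c a b / f_y = 0.85 × 31.2 × 98.20 × 315 / 415 = 1976.7 mm².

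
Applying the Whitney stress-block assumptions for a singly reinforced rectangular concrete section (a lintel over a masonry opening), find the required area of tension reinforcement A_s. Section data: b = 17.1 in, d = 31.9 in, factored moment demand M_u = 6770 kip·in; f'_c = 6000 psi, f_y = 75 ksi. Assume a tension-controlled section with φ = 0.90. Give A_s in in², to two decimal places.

A_s ≈ 3.29 in²

M_n = M_u/φ = 6770/0.90 = 7522.22 kip·in.
From M_n = 0.85 f'_c a b (d − a/2):
a = d − √(d² − 2M_n/(0.85 f'_c b)) = 31.9 − √(31.9² − 2 × 7522.22/(0.85 × 6 × 17.1)) = 2.829 in.
A_s = 0.85 f'_c a b / f_y = 0.85 × 6 × 2.829 × 17.1 / 75 = 3.290 in².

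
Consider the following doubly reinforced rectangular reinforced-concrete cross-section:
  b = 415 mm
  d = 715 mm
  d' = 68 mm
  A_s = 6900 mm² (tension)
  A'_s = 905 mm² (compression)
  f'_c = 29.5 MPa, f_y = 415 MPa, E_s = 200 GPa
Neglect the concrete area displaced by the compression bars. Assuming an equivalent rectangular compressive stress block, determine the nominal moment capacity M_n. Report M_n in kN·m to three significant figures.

Assume both tension and compression steel yield.
Net tension couple steel: A_s − A'_s = 5995 mm².
a = (A_s − A'_s) f_y / (0.85 f'_c b) = 2487925/(0.85 × 29.5 × 415) = 239.08 mm.
c = a/β₁ = 239.08/0.839 = 284.96 mm; ε'_s = 0.003(c − d')/c = 0.0023 ≥ f_y/E_s = 0.0021, so compression steel does yield.
M_n = (A_s − A'_s) f_y (d − a/2) + A'_s f_y (d − d') = [2487925 × (715 − 119.54) + 375575 × (715 − 68)] × 10⁻⁶ = 1481.46 + 243.00 = 1724.46 kN·m.

M_n ≈ 1720 kN·m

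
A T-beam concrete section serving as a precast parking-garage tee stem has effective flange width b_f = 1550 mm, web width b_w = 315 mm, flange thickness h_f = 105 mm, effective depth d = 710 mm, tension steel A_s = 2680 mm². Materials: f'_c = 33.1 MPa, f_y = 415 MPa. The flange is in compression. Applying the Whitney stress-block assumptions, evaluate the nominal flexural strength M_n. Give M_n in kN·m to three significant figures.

M_n ≈ 775 kN·m

Tension: T = A_s f_y = 2680 × 415 = 1112200 N.
Try a within the flange: a = T/(0.85 f'_c b_f) = 1112200/(0.85 × 33.1 × 1550) = 25.50 mm.
Since a = 25.50 ≤ h_f = 105 mm, the stress block lies entirely in the flange; analyse as a rectangular beam of width b_f.
M_n = T(d − a/2) = 1112200 × (710 − 12.75) = 775.48 × 10⁶ N·mm.
M_n = 775.48 kN·m.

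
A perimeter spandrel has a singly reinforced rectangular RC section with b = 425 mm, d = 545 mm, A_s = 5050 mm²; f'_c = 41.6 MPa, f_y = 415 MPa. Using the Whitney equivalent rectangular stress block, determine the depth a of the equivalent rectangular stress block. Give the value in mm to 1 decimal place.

T = A_s f_y = 5050 × 415 = 2095750 N = 2095.75 kN.
Setting C = 0.85 f'_c a b equal to T: a = 2095750/(0.85 × 41.6 × 425) = 139.5 mm.

a ≈ 139.5 mm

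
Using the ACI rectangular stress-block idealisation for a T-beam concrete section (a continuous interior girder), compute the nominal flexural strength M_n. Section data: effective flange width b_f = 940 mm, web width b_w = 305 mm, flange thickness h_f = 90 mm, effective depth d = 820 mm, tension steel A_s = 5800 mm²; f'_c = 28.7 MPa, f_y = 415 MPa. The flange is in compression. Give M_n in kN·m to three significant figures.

Tension: T = A_s f_y = 5800 × 415 = 2407000 N.
Try a within the flange: a = T/(0.85 f'_c b_f) = 2407000/(0.85 × 28.7 × 940) = 104.97 mm.
a = 104.97 > h_f = 90 mm: the block extends into the web. Split into flange-overhang and web parts.
C_f = 0.85 f'_c (b_f − b_w) h_f = 0.85 × 28.7 × (940 − 305) × 90 = 1394174 N.
Remaining web compression depth: a_w = (T − C_f)/(0.85 f'_c b_w) = (2407000 − 1394174)/(0.85 × 28.7 × 305) = 136.12 mm.
M_n = C_f(d − h_f/2) + (T − C_f)(d − a_w/2) = 1394174 × (820 − 45) + 1012826 × (820 − 68.06) = 1080.48 + 761.58 = 1842.06 × 10⁶ N·mm.
M_n = 1842.06 kN·m.

M_n ≈ 1840 kN·m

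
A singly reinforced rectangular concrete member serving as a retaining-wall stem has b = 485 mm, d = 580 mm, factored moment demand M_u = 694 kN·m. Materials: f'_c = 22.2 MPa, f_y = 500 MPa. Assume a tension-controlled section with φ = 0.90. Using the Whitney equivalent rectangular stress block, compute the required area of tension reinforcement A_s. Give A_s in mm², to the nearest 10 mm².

M_n = M_u/φ = 694/0.90 = 771.111 kN·m.
With M_n = 0.85 f'_c a b (d − a/2), solve the quadratic for a:
a = d − √(d² − 2M_n/(0.85 f'_c b)) = 580 − √(580² − 2 × 771.111×10⁶/(0.85 × 22.2 × 485)) = 170.26 mm.
A_s = 0.85 f'_c a b / f_y = 0.85 × 22.2 × 170.26 × 485 / 500 = 3116.4 mm².

A_s ≈ 3120 mm²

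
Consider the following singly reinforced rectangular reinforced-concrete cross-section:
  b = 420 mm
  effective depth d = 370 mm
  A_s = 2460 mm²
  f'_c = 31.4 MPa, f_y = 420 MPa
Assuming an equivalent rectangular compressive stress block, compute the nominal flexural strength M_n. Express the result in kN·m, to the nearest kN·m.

M_n ≈ 335 kN·m

T = A_s f_y = 2460 × 420 = 1033200 N = 1033.2 kN.
From C = T: a = T/(0.85 f'_c b) = 1033200/(0.85 × 31.4 × 420) = 92.17 mm.
M_n = T(d − a/2) = 1033.2 kN × (370 − 46.085) mm = 334.67 kN·m.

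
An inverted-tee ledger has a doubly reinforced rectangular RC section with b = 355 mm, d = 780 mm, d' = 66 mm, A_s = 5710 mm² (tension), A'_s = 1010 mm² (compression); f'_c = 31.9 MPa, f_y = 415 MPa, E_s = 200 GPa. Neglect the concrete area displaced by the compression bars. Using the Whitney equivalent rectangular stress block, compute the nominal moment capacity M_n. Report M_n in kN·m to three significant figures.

Assume both tension and compression steel yield.
Net tension couple steel: A_s − A'_s = 4700 mm².
a = (A_s − A'_s) f_y / (0.85 f'_c b) = 1950500/(0.85 × 31.9 × 355) = 202.63 mm.
c = a/β₁ = 202.63/0.822 = 246.51 mm; ε'_s = 0.003(c − d')/c = 0.0022 ≥ f_y/E_s = 0.0021, so compression steel does yield.
M_n = (A_s − A'_s) f_y (d − a/2) + A'_s f_y (d − d') = [1950500 × (780 − 101.315) + 419150 × (780 − 66)] × 10⁻⁶ = 1323.78 + 299.27 = 1623.05 kN·m.

M_n ≈ 1620 kN·m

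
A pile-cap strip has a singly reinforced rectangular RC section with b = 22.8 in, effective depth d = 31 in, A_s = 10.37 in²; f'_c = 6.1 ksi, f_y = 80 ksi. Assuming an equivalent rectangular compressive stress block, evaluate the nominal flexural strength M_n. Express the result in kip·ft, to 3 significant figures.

M_n ≈ 1900 kip·ft

T = A_s f_y = 10.37 × 80 = 829.6 kips.
a = T/(0.85 f'_c b) = 829.6/(0.85 × 6.1 × 22.8) = 7.018 in.
M_n = T(d − a/2) = 829.6 × (31 − 3.509) = 22806.5 kip·in = 22806.5/12 = 1900.54 kip·ft.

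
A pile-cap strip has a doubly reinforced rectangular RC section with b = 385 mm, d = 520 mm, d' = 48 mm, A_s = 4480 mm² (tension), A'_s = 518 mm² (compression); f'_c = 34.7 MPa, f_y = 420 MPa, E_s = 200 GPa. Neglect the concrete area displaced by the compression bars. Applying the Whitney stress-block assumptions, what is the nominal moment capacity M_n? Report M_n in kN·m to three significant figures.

M_n ≈ 846 kN·m

Assume both tension and compression steel yield.
Net tension couple steel: A_s − A'_s = 3962 mm².
a = (A_s − A'_s) f_y / (0.85 f'_c b) = 1664040/(0.85 × 34.7 × 385) = 146.54 mm.
c = a/β₁ = 146.54/0.802 = 182.72 mm; ε'_s = 0.003(c − d')/c = 0.0022 ≥ f_y/E_s = 0.0021, so compression steel does yield.
M_n = (A_s − A'_s) f_y (d − a/2) + A'_s f_y (d − d') = [1664040 × (520 − 73.27) + 217560 × (520 − 48)] × 10⁻⁶ = 743.38 + 102.69 = 846.07 kN·m.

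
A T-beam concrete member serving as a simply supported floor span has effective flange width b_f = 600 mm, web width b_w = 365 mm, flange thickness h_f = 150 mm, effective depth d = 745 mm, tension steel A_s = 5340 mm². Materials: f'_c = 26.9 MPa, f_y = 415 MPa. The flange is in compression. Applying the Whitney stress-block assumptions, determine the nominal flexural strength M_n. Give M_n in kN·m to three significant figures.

Tension: T = A_s f_y = 5340 × 415 = 2216100 N.
Try a within the flange: a = T/(0.85 f'_c b_f) = 2216100/(0.85 × 26.9 × 600) = 161.54 mm.
a = 161.54 > h_f = 150 mm: the block extends into the web. Split into flange-overhang and web parts.
C_f = 0.85 f'_c (b_f − b_w) h_f = 0.85 × 26.9 × (600 − 365) × 150 = 805991 N.
Remaining web compression depth: a_w = (T − C_f)/(0.85 f'_c b_w) = (2216100 − 805991)/(0.85 × 26.9 × 365) = 168.96 mm.
M_n = C_f(d − h_f/2) + (T − C_f)(d − a_w/2) = 805991 × (745 − 75) + 1410109 × (745 − 84.48) = 540.01 + 931.41 = 1471.42 × 10⁶ N·mm.
M_n = 1471.42 kN·m.

M_n ≈ 1470 kN·m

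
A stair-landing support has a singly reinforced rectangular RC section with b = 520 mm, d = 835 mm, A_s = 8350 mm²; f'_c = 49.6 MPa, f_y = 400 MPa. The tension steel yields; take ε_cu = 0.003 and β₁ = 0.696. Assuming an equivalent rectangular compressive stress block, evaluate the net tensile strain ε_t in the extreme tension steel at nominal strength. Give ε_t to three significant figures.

a = A_s f_y/(0.85 f'_c b) = 152.35 mm.
β₁ = 0.696, so c = a/β₁ = 152.35/0.696 = 218.89 mm.
From the linear strain diagram with ε_cu = 0.003: ε_t = 0.003 (d − c)/c = 0.003 × (835 − 218.89)/218.89 = 0.00844.
Since ε_t ≥ 0.005, the section is tension-controlled.

ε_t ≈ 0.00844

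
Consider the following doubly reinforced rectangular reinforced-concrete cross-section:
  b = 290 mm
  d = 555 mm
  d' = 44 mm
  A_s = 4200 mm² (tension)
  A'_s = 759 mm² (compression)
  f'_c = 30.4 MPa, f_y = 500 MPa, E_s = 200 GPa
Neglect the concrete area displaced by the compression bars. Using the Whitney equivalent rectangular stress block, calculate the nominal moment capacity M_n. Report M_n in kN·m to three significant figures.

Assume both tension and compression steel yield.
Net tension couple steel: A_s − A'_s = 3441 mm².
a = (A_s − A'_s) f_y / (0.85 f'_c b) = 1720500/(0.85 × 30.4 × 290) = 229.60 mm.
c = a/β₁ = 229.60/0.833 = 275.63 mm; ε'_s = 0.003(c − d')/c = 0.0025 ≥ f_y/E_s = 0.0025, so compression steel does yield.
M_n = (A_s − A'_s) f_y (d − a/2) + A'_s f_y (d − d') = [1720500 × (555 − 114.8) + 379500 × (555 − 44)] × 10⁻⁶ = 757.36 + 193.92 = 951.28 kN·m.

M_n ≈ 951 kN·m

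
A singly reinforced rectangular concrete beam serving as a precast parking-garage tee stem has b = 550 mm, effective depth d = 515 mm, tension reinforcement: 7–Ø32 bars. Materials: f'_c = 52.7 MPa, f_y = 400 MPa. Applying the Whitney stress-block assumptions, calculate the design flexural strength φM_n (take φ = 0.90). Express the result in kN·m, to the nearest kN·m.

φM_n ≈ 951 kN·m

A_s = 7 × 804 = 5628 mm².
T = A_s f_y = 5628 × 400 = 2251200 N = 2251.2 kN.
From C = T: a = T/(0.85 f'_c b) = 2251200/(0.85 × 52.7 × 550) = 91.37 mm.
M_n = T(d − a/2) = 2251.2 kN × (515 − 45.685) mm = 1056.52 kN·m.
φM_n = 0.90 × 1056.52 = 950.87 kN·m.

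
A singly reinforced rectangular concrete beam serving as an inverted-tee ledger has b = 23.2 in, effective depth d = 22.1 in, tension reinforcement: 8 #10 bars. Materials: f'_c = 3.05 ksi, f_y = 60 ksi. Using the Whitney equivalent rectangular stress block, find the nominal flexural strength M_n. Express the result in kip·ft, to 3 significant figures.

M_n ≈ 865 kip·ft

A_s = 8 × 1.27 = 10.16 in².
T = A_s f_y = 10.16 × 60 = 609.6 kips.
a = T/(0.85 f'_c b) = 609.6/(0.85 × 3.05 × 23.2) = 10.135 in.
M_n = T(d − a/2) = 609.6 × (22.1 − 5.0675) = 10383.0 kip·in = 10383.0/12 = 865.25 kip·ft.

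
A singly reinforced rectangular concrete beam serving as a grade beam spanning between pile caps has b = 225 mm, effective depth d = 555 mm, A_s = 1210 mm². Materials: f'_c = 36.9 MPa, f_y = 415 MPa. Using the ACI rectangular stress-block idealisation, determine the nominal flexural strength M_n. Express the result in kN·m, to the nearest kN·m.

M_n ≈ 261 kN·m

T = A_s f_y = 1210 × 415 = 502150 N = 502.15 kN.
From C = T: a = T/(0.85 f'_c b) = 502150/(0.85 × 36.9 × 225) = 71.16 mm.
M_n = T(d − a/2) = 502.15 kN × (555 − 35.58) mm = 260.83 kN·m.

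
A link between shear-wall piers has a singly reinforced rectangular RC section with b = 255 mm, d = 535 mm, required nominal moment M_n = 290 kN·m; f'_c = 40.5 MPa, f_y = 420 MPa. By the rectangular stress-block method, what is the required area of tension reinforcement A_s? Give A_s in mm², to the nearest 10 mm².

A_s ≈ 1380 mm²

With M_n = 0.85 f'_c a b (d − a/2), solve the quadratic for a:
a = d − √(d² − 2M_n/(0.85 f'_c b)) = 535 − √(535² − 2 × 290×10⁶/(0.85 × 40.5 × 255)) = 65.79 mm.
A_s = 0.85 f'_c a b / f_y = 0.85 × 40.5 × 65.79 × 255 / 420 = 1375.1 mm².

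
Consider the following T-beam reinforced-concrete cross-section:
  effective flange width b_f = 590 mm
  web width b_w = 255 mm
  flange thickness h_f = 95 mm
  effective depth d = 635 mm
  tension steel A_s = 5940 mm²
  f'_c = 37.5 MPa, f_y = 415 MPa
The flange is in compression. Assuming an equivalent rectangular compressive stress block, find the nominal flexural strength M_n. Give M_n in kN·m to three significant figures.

M_n ≈ 1390 kN·m

Tension: T = A_s f_y = 5940 × 415 = 2465100 N.
Try a within the flange: a = T/(0.85 f'_c b_f) = 2465100/(0.85 × 37.5 × 590) = 131.08 mm.
a = 131.08 > h_f = 95 mm: the block extends into the web. Split into flange-overhang and web parts.
C_f = 0.85 f'_c (b_f − b_w) h_f = 0.85 × 37.5 × (590 − 255) × 95 = 1014422 N.
Remaining web compression depth: a_w = (T − C_f)/(0.85 f'_c b_w) = (2465100 − 1014422)/(0.85 × 37.5 × 255) = 178.48 mm.
M_n = C_f(d − h_f/2) + (T − C_f)(d − a_w/2) = 1014422 × (635 − 47.5) + 1450678 × (635 − 89.24) = 595.97 + 791.72 = 1387.69 × 10⁶ N·mm.
M_n = 1387.69 kN·m.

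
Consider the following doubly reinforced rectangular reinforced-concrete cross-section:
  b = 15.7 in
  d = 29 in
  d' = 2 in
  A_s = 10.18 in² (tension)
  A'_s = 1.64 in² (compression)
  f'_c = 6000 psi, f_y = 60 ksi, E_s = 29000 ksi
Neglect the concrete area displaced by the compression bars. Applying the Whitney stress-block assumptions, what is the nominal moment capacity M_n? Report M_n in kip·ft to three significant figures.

Assume both steels yield.
a = (A_s − A'_s) f_y/(0.85 f'_c b) = (10.18 − 1.64) × 60/(0.85 × 6 × 15.7) = 6.399 in.
c = a/β₁ = 6.399/0.75 = 8.532 in; ε'_s = 0.003(c − d')/c = 0.0023 ≥ ε_y = 0.0021, so the compression steel yields.
M_n = (A_s − A'_s) f_y (d − a/2) + A'_s f_y (d − d') = 512.4 × (29 − 3.1995) + 98.4 × (29 − 2) = 13220.2 + 2656.8 = 15877.0 kip·in = 15877.0/12 = 1323.08 kip·ft.

M_n ≈ 1320 kip·ft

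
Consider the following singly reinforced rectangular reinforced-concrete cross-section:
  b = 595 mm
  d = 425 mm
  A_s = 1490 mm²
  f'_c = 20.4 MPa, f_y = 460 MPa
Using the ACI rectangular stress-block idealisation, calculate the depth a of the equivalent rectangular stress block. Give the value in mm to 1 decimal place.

T = A_s f_y = 1490 × 460 = 685400 N = 685.4 kN.
Setting C = 0.85 f'_c a b equal to T: a = 685400/(0.85 × 20.4 × 595) = 66.4 mm.

a ≈ 66.4 mm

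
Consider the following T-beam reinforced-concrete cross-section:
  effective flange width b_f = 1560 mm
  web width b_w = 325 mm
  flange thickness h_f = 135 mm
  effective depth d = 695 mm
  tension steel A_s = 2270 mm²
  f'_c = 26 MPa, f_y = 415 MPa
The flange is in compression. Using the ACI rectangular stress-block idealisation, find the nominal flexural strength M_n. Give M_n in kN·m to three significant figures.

M_n ≈ 642 kN·m

Tension: T = A_s f_y = 2270 × 415 = 942050 N.
Try a within the flange: a = T/(0.85 f'_c b_f) = 942050/(0.85 × 26 × 1560) = 27.32 mm.
Since a = 27.32 ≤ h_f = 135 mm, the stress block lies entirely in the flange; analyse as a rectangular beam of width b_f.
M_n = T(d − a/2) = 942050 × (695 − 13.66) = 641.86 × 10⁶ N·mm.
M_n = 641.86 kN·m.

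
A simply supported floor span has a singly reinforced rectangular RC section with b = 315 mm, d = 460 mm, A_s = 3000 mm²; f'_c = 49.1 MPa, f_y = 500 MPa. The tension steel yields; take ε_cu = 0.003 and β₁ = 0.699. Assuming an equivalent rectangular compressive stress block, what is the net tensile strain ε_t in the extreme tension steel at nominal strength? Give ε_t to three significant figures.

a = A_s f_y/(0.85 f'_c b) = 114.10 mm.
β₁ = 0.699, so c = a/β₁ = 114.10/0.699 = 163.23 mm.
From the linear strain diagram with ε_cu = 0.003: ε_t = 0.003 (d − c)/c = 0.003 × (460 − 163.23)/163.23 = 0.00545.
Since ε_t ≥ 0.005, the section is tension-controlled.

ε_t ≈ 0.00545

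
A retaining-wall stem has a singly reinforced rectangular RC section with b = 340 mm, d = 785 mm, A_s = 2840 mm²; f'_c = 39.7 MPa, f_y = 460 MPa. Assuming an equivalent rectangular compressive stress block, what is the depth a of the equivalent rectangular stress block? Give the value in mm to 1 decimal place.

T = A_s f_y = 2840 × 460 = 1306400 N = 1306.4 kN.
Setting C = 0.85 f'_c a b equal to T: a = 1306400/(0.85 × 39.7 × 340) = 113.9 mm.

a ≈ 113.9 mm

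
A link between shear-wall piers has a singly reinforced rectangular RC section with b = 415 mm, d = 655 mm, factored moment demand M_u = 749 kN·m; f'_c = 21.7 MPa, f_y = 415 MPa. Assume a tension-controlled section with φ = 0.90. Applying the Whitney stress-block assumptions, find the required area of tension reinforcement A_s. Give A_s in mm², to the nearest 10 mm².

M_n = M_u/φ = 749/0.90 = 832.222 kN·m.
With M_n = 0.85 f'_c a b (d − a/2), solve the quadratic for a:
a = d − √(d² − 2M_n/(0.85 f'_c b)) = 655 − √(655² − 2 × 832.222×10⁶/(0.85 × 21.7 × 415)) = 195.02 mm.
A_s = 0.85 f'_c a b / f_y = 0.85 × 21.7 × 195.02 × 415 / 415 = 3597.1 mm².

A_s ≈ 3600 mm²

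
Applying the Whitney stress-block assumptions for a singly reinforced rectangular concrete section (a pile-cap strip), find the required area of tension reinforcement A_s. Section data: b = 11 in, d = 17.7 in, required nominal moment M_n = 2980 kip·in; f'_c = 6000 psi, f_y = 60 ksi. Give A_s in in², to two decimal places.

A_s ≈ 3.10 in²

From M_n = 0.85 f'_c a b (d − a/2):
a = d − √(d² − 2M_n/(0.85 f'_c b)) = 17.7 − √(17.7² − 2 × 2980/(0.85 × 6 × 11)) = 3.311 in.
A_s = 0.85 f'_c a b / f_y = 0.85 × 6 × 3.311 × 11 / 60 = 3.096 in².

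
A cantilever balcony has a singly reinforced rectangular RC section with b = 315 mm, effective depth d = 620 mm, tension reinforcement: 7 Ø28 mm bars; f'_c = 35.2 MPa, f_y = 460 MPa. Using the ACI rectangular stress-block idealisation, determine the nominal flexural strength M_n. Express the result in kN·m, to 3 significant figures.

M_n ≈ 1020 kN·m

A_s = 7 × 616 = 4312 mm².
T = A_s f_y = 4312 × 460 = 1983520 N = 1983.52 kN.
From C = T: a = T/(0.85 f'_c b) = 1983520/(0.85 × 35.2 × 315) = 210.46 mm.
M_n = T(d − a/2) = 1983.52 kN × (620 − 105.23) mm = 1021.06 kN·m.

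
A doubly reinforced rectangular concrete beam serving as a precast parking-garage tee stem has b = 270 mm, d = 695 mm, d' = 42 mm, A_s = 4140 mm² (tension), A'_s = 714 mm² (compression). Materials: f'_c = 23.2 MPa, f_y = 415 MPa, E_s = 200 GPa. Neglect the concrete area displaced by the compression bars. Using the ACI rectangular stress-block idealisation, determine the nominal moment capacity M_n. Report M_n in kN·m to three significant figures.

Assume both tension and compression steel yield.
Net tension couple steel: A_s − A'_s = 3426 mm².
a = (A_s − A'_s) f_y / (0.85 f'_c b) = 1421790/(0.85 × 23.2 × 270) = 267.03 mm.
c = a/β₁ = 267.03/0.85 = 314.15 mm; ε'_s = 0.003(c − d')/c = 0.0026 ≥ f_y/E_s = 0.0021, so compression steel does yield.
M_n = (A_s − A'_s) f_y (d − a/2) + A'_s f_y (d − d') = [1421790 × (695 − 133.515) + 296310 × (695 − 42)] × 10⁻⁶ = 798.31 + 193.49 = 991.80 kN·m.

M_n ≈ 992 kN·m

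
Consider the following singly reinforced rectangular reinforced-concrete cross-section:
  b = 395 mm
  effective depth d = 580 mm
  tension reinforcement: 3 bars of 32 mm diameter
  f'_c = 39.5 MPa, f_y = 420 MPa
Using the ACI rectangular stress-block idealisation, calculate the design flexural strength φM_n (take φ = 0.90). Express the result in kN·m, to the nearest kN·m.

φM_n ≈ 494 kN·m

A_s = 3 × 804 = 2412 mm².
T = A_s f_y = 2412 × 420 = 1013040 N = 1013.04 kN.
From C = T: a = T/(0.85 f'_c b) = 1013040/(0.85 × 39.5 × 395) = 76.39 mm.
M_n = T(d − a/2) = 1013.04 kN × (580 − 38.195) mm = 548.87 kN·m.
φM_n = 0.90 × 548.87 = 493.98 kN·m.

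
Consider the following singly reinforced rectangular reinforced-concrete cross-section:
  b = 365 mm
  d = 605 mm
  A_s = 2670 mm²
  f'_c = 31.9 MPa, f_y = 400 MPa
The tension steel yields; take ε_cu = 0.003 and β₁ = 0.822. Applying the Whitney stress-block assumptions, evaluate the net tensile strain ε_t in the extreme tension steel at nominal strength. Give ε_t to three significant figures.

ε_t ≈ 0.0108

a = A_s f_y/(0.85 f'_c b) = 107.91 mm.
β₁ = 0.822, so c = a/β₁ = 107.91/0.822 = 131.28 mm.
From the linear strain diagram with ε_cu = 0.003: ε_t = 0.003 (d − c)/c = 0.003 × (605 − 131.28)/131.28 = 0.0108.
Since ε_t ≥ 0.005, the section is tension-controlled.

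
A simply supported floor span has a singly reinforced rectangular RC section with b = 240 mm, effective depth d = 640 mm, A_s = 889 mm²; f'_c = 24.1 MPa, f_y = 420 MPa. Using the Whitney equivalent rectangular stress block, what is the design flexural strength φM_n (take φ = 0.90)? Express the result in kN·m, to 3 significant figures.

T = A_s f_y = 889 × 420 = 373380 N = 373.38 kN.
From C = T: a = T/(0.85 f'_c b) = 373380/(0.85 × 24.1 × 240) = 75.95 mm.
M_n = T(d − a/2) = 373.38 kN × (640 − 37.975) mm = 224.78 kN·m.
φM_n = 0.90 × 224.78 = 202.30 kN·m.

φM_n ≈ 202 kN·m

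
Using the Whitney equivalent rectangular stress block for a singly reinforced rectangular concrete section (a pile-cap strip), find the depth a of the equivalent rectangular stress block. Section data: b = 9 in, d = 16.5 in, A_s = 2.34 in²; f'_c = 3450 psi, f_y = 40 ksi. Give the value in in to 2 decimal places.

a ≈ 3.55 in

T = A_s f_y = 2.34 × 40 = 93.6 kips.
a = T/(0.85 f'_c b) = 93.6/(0.85 × 3.45 × 9) = 3.55 in.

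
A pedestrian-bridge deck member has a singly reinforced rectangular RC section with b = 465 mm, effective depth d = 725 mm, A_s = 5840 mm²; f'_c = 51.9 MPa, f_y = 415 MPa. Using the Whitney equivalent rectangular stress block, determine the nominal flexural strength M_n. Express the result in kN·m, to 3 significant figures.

T = A_s f_y = 5840 × 415 = 2423600 N = 2423.6 kN.
From C = T: a = T/(0.85 f'_c b) = 2423600/(0.85 × 51.9 × 465) = 118.15 mm.
M_n = T(d − a/2) = 2423.6 kN × (725 − 59.075) mm = 1613.94 kN·m.

M_n ≈ 1610 kN·m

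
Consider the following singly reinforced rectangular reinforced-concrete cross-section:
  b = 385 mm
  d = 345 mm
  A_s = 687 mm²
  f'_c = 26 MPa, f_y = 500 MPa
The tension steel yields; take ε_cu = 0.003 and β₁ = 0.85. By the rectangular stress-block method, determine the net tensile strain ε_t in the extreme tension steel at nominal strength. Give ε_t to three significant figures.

a = A_s f_y/(0.85 f'_c b) = 40.37 mm.
β₁ = 0.85, so c = a/β₁ = 40.37/0.85 = 47.49 mm.
From the linear strain diagram with ε_cu = 0.003: ε_t = 0.003 (d − c)/c = 0.003 × (345 − 47.49)/47.49 = 0.0188.
Since ε_t ≥ 0.005, the section is tension-controlled.

ε_t ≈ 0.0188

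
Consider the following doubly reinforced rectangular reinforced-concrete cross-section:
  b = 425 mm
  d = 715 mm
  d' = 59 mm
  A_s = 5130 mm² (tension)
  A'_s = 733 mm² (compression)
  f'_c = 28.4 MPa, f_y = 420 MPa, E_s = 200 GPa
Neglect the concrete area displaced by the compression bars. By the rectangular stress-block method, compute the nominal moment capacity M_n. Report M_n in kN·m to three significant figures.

Assume both tension and compression steel yield.
Net tension couple steel: A_s − A'_s = 4397 mm².
a = (A_s − A'_s) f_y / (0.85 f'_c b) = 1846740/(0.85 × 28.4 × 425) = 180.00 mm.
c = a/β₁ = 180.00/0.847 = 212.51 mm; ε'_s = 0.003(c − d')/c = 0.0022 ≥ f_y/E_s = 0.0021, so compression steel does yield.
M_n = (A_s − A'_s) f_y (d − a/2) + A'_s f_y (d − d') = [1846740 × (715 − 90) + 307860 × (715 − 59)] × 10⁻⁶ = 1154.21 + 201.96 = 1356.17 kN·m.

M_n ≈ 1360 kN·m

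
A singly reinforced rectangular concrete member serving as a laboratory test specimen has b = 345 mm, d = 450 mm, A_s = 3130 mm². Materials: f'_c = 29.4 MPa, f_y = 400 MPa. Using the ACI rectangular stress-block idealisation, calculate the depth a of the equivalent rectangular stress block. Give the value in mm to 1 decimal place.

T = A_s f_y = 3130 × 400 = 1252000 N = 1252 kN.
Setting C = 0.85 f'_c a b equal to T: a = 1252000/(0.85 × 29.4 × 345) = 145.2 mm.

a ≈ 145.2 mm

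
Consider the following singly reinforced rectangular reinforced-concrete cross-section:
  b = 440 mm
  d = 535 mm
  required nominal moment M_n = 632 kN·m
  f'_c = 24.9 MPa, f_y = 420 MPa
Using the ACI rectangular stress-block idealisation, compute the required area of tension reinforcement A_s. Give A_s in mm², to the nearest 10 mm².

A_s ≈ 3260 mm²

With M_n = 0.85 f'_c a b (d − a/2), solve the quadratic for a:
a = d − √(d² − 2M_n/(0.85 f'_c b)) = 535 − √(535² − 2 × 632×10⁶/(0.85 × 24.9 × 440)) = 147.06 mm.
A_s = 0.85 f'_c a b / f_y = 0.85 × 24.9 × 147.06 × 440 / 420 = 3260.7 mm².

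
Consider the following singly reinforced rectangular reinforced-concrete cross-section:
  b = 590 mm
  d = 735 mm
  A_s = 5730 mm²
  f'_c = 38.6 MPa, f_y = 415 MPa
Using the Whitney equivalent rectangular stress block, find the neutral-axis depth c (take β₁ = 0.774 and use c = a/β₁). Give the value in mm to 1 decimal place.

c ≈ 158.7 mm

T = A_s f_y = 5730 × 415 = 2377950 N = 2377.95 kN.
Setting C = 0.85 f'_c a b equal to T: a = 2377950/(0.85 × 38.6 × 590) = 122.841 mm.
With β₁ = 0.774, c = a/β₁ = 122.841/0.774 = 158.7 mm.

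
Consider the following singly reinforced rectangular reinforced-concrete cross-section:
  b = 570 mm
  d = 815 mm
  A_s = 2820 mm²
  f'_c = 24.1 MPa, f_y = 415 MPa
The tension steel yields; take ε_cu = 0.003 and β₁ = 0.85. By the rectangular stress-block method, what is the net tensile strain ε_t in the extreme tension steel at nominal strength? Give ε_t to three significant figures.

a = A_s f_y/(0.85 f'_c b) = 100.23 mm.
β₁ = 0.85, so c = a/β₁ = 100.23/0.85 = 117.92 mm.
From the linear strain diagram with ε_cu = 0.003: ε_t = 0.003 (d − c)/c = 0.003 × (815 − 117.92)/117.92 = 0.0177.
Since ε_t ≥ 0.005, the section is tension-controlled.

ε_t ≈ 0.0177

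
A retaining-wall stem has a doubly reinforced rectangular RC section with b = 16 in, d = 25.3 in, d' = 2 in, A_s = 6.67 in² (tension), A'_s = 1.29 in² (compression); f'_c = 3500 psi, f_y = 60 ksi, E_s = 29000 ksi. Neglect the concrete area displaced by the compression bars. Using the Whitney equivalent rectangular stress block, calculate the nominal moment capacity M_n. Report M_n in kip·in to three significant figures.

M_n ≈ 8880 kip·in

Assume both steels yield.
a = (A_s − A'_s) f_y/(0.85 f'_c b) = (6.67 − 1.29) × 60/(0.85 × 3.5 × 16) = 6.782 in.
c = a/β₁ = 6.782/0.85 = 7.979 in; ε'_s = 0.003(c − d')/c = 0.0022 ≥ ε_y = 0.0021, so the compression steel yields.
M_n = (A_s − A'_s) f_y (d − a/2) + A'_s f_y (d − d') = 322.8 × (25.3 − 3.391) + 77.4 × (25.3 − 2) = 7072.2 + 1803.4 = 8875.6 kip·in.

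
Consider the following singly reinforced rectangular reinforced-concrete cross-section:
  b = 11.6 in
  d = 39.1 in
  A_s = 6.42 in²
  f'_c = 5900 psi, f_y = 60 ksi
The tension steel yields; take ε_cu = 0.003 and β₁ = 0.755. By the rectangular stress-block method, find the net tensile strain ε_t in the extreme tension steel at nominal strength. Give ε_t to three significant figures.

ε_t ≈ 0.0104

a = A_s f_y/(0.85 f'_c b) = 6.622 in.
β₁ = 0.755, so c = a/β₁ = 6.622/0.755 = 8.771 in.
From the linear strain diagram with ε_cu = 0.003: ε_t = 0.003 (d − c)/c = 0.003 × (39.1 − 8.771)/8.771 = 0.0104.
Since ε_t ≥ 0.005, the section is tension-controlled.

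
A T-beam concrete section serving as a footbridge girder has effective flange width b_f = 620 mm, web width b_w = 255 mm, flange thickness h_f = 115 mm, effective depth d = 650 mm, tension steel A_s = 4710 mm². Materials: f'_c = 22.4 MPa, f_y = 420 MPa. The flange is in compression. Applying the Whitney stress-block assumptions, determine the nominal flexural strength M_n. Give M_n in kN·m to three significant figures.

M_n ≈ 1100 kN·m

Tension: T = A_s f_y = 4710 × 420 = 1978200 N.
Try a within the flange: a = T/(0.85 f'_c b_f) = 1978200/(0.85 × 22.4 × 620) = 167.58 mm.
a = 167.58 > h_f = 115 mm: the block extends into the web. Split into flange-overhang and web parts.
C_f = 0.85 f'_c (b_f − b_w) h_f = 0.85 × 22.4 × (620 − 255) × 115 = 799204 N.
Remaining web compression depth: a_w = (T − C_f)/(0.85 f'_c b_w) = (1978200 − 799204)/(0.85 × 22.4 × 255) = 242.83 mm.
M_n = C_f(d − h_f/2) + (T − C_f)(d − a_w/2) = 799204 × (650 − 57.5) + 1178996 × (650 − 121.415) = 473.53 + 623.20 = 1096.73 × 10⁶ N·mm.
M_n = 1096.73 kN·m.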